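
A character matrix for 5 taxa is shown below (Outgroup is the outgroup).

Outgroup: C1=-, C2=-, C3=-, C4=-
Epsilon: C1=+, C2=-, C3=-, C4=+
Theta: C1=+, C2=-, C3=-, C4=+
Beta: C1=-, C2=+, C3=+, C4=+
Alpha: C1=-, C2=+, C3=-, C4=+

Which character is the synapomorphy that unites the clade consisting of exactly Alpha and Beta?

C2

The outgroup has state '-' for every character, so '+' is the derived state throughout.
C1 (derived state '+') is shared by Epsilon and Theta — a synapomorphy uniting that clade.
Only Alpha and Beta show the derived state '+' for C2, supporting them as a clade.
C3: derived state '+' in Beta only — an autapomorphy, so it tells us nothing about relationships among taxa.
C4 (derived state '+') is shared by all ingroup taxa — unites the whole ingroup.
Most parsimonious ingroup topology: ((Epsilon,Theta),(Beta,Alpha)).
The clade {Alpha, Beta} is supported by C2: its derived state '+' occurs in exactly those taxa and in no other taxon (including the outgroup).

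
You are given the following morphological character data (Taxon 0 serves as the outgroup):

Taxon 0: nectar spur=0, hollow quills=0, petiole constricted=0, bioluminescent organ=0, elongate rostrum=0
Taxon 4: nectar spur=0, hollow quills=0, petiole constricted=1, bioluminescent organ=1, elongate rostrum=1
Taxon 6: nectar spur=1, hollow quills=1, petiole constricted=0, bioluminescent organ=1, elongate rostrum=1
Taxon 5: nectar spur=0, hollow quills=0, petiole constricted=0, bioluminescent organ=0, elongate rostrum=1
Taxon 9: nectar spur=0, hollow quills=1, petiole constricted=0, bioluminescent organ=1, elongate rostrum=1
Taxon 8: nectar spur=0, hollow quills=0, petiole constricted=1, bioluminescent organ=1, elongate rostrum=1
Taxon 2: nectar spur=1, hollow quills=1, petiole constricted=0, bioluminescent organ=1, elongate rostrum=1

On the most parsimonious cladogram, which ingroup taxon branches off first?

The outgroup has state '0' for every character, so '1' is the derived state throughout.
Only Taxon 2 and Taxon 6 show the derived state '1' for nectar spur, supporting them as a clade.
Only Taxon 2, Taxon 6, and Taxon 9 show the derived state '1' for hollow quills, supporting them as a clade.
petiole constricted: derived state '1' in Taxon 4 and Taxon 8 only — synapomorphy for {Taxon 4, Taxon 8}.
bioluminescent organ: derived state '1' in Taxon 2, Taxon 4, Taxon 6, Taxon 8, and Taxon 9 only — synapomorphy for {Taxon 2, Taxon 4, Taxon 6, Taxon 8, Taxon 9}.
All ingroup taxa share the derived state '1' for elongate rostrum; it defines the ingroup but does not resolve relationships within it.
Most parsimonious ingroup topology: (((Taxon 4,Taxon 8),((Taxon 6,Taxon 2),Taxon 9)),Taxon 5).
Taxon 5 is sister to the clade containing all other ingroup taxa, so it is the earliest-diverging (most basal) ingroup lineage.

Taxon 5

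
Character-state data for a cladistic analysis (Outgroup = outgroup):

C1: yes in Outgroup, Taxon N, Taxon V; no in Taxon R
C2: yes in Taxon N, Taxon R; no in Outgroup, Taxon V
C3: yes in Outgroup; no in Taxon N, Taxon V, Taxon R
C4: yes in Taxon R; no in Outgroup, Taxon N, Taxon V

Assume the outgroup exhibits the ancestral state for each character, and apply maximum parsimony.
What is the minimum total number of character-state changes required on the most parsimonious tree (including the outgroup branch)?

4

Character polarity is set by the outgroup: the derived state is whichever differs from the outgroup's state, so for C1, C3 the derived state is 'no', and for the remaining characters it is 'yes'.
C1: derived state 'no' in Taxon R only — an autapomorphy, so it tells us nothing about relationships among taxa.
Only Taxon N and Taxon R show the derived state 'yes' for C2, supporting them as a clade.
All ingroup taxa share the derived state 'no' for C3; it defines the ingroup but does not resolve relationships within it.
C4 (derived state 'yes') is unique to Taxon R (autapomorphy; uninformative for grouping).
Most parsimonious ingroup topology: ((Taxon N,Taxon R),Taxon V).
Changes per character on this tree: C1: 1; C2: 1; C3: 1; C4: 1.
Total = 4.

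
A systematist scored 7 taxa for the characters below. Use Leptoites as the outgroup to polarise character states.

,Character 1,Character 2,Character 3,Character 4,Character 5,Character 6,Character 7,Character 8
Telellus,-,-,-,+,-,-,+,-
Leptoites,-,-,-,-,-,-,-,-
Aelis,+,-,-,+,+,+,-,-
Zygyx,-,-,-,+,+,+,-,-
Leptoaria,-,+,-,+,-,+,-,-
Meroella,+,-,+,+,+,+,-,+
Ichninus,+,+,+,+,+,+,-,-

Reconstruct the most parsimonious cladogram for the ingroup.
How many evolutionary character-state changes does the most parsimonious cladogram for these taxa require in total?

9

The outgroup has state '-' for every character, so '+' is the derived state throughout.
Character 1: derived state '+' in Aelis, Ichninus, and Meroella only — synapomorphy for {Aelis, Ichninus, Meroella}.
Character 2 groups Ichninus and Leptoaria, which is incompatible with the clades supported by the remaining characters; treating it as convergent (homoplasy) costs fewer steps than any alternative tree.
Character 3: derived state '+' in Ichninus and Meroella only — synapomorphy for {Ichninus, Meroella}.
All ingroup taxa share the derived state '+' for Character 4; it defines the ingroup but does not resolve relationships within it.
Character 5 (derived state '+') is shared by Aelis, Ichninus, Meroella, and Zygyx — a synapomorphy uniting that clade.
Only Aelis, Ichninus, Leptoaria, Meroella, and Zygyx show the derived state '+' for Character 6, supporting them as a clade.
Character 7: derived state '+' in Telellus only — an autapomorphy, so it tells us nothing about relationships among taxa.
Character 8: derived state '+' in Meroella only — an autapomorphy, so it tells us nothing about relationships among taxa.
Most parsimonious ingroup topology: (((((Meroella,Ichninus),Aelis),Zygyx),Leptoaria),Telellus).
Changes per character on this tree: Character 1: 1; Character 2: 2; Character 3: 1; Character 4: 1; Character 5: 1; Character 6: 1; Character 7: 1; Character 8: 1.
Total = 9.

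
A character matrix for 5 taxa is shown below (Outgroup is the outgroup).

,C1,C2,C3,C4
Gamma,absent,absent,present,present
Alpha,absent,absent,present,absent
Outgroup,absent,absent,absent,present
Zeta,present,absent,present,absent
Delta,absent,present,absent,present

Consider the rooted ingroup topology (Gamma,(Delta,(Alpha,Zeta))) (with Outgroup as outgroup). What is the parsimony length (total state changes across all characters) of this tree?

Map each character onto (Gamma,(Delta,(Alpha,Zeta))) (rooted by Outgroup) and count the minimum state changes it requires (Fitch parsimony):
C1: 1; C2: 1; C3: 2; C4: 1.
Total tree length = 5.

5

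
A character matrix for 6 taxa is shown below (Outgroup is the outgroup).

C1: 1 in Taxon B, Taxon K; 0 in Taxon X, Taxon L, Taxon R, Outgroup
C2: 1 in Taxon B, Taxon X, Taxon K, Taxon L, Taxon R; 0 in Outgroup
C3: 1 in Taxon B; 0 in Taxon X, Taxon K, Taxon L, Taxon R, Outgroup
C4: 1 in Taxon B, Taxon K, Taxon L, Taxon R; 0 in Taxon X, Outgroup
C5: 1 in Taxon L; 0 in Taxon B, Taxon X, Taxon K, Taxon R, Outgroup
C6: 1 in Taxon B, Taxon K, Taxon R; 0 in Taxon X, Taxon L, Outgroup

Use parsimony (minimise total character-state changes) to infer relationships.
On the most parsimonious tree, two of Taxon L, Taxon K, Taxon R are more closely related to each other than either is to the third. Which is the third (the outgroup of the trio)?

Taxon L

The outgroup has state '0' for every character, so '1' is the derived state throughout.
Only Taxon B and Taxon K show the derived state '1' for C1, supporting them as a clade.
C2 (derived state '1') is shared by all ingroup taxa — unites the whole ingroup.
C3: derived state '1' in Taxon B only — an autapomorphy, so it tells us nothing about relationships among taxa.
C4: derived state '1' in Taxon B, Taxon K, Taxon L, and Taxon R only — synapomorphy for {Taxon B, Taxon K, Taxon L, Taxon R}.
C5 (derived state '1') is unique to Taxon L (autapomorphy; uninformative for grouping).
C6: derived state '1' in Taxon B, Taxon K, and Taxon R only — synapomorphy for {Taxon B, Taxon K, Taxon R}.
Most parsimonious ingroup topology: ((((Taxon K,Taxon B),Taxon R),Taxon L),Taxon X).
Taxon K and Taxon R share a more recent common ancestor with each other than either does with Taxon L, so Taxon L is the least closely related of the three.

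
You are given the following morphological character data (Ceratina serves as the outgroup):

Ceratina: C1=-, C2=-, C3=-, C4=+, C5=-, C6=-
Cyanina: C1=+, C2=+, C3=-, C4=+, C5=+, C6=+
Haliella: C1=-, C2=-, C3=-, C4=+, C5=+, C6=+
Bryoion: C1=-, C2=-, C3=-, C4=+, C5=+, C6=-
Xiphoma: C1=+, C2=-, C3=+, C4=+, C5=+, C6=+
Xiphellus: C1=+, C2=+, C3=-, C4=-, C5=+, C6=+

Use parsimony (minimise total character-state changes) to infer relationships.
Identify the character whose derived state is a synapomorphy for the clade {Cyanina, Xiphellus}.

C2

Character polarity is set by the outgroup: the derived state is whichever differs from the outgroup's state, so for C4 the derived state is '-', and for the remaining characters it is '+'.
C1: derived state '+' in Cyanina, Xiphellus, and Xiphoma only — synapomorphy for {Cyanina, Xiphellus, Xiphoma}.
C2 (derived state '+') is shared by Cyanina and Xiphellus — a synapomorphy uniting that clade.
C3: derived state '+' in Xiphoma only — an autapomorphy, so it tells us nothing about relationships among taxa.
C4 (derived state '-') is unique to Xiphellus (autapomorphy; uninformative for grouping).
C5 (derived state '+') is shared by all ingroup taxa — unites the whole ingroup.
C6: derived state '+' in Cyanina, Haliella, Xiphellus, and Xiphoma only — synapomorphy for {Cyanina, Haliella, Xiphellus, Xiphoma}.
Most parsimonious ingroup topology: ((((Cyanina,Xiphellus),Xiphoma),Haliella),Bryoion).
The clade {Cyanina, Xiphellus} is supported by C2: its derived state '+' occurs in exactly those taxa and in no other taxon (including the outgroup).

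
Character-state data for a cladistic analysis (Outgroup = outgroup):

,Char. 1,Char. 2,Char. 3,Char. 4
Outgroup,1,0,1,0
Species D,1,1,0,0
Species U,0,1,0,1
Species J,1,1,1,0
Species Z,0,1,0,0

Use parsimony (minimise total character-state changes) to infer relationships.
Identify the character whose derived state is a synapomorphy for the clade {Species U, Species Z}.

Character polarity is set by the outgroup: the derived state is whichever differs from the outgroup's state, so for Char. 1, Char. 3 the derived state is '0', and for the remaining characters it is '1'.
Only Species U and Species Z show the derived state '0' for Char. 1, supporting them as a clade.
Char. 2 (derived state '1') is shared by all ingroup taxa — unites the whole ingroup.
Only Species D, Species U, and Species Z show the derived state '0' for Char. 3, supporting them as a clade.
Char. 4: derived state '1' in Species U only — an autapomorphy, so it tells us nothing about relationships among taxa.
Most parsimonious ingroup topology: ((Species D,(Species U,Species Z)),Species J).
The clade {Species U, Species Z} is supported by Char. 1: its derived state '0' occurs in exactly those taxa and in no other taxon (including the outgroup).

Char. 1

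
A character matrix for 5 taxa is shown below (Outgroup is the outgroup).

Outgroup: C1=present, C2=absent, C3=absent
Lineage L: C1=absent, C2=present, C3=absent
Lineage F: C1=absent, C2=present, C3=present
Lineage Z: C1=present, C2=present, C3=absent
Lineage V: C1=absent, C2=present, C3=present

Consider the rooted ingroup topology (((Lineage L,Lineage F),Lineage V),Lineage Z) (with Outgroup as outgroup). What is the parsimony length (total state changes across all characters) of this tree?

Map each character onto (((Lineage L,Lineage F),Lineage V),Lineage Z) (rooted by Outgroup) and count the minimum state changes it requires (Fitch parsimony):
C1: 1; C2: 1; C3: 2.
Total tree length = 4.

4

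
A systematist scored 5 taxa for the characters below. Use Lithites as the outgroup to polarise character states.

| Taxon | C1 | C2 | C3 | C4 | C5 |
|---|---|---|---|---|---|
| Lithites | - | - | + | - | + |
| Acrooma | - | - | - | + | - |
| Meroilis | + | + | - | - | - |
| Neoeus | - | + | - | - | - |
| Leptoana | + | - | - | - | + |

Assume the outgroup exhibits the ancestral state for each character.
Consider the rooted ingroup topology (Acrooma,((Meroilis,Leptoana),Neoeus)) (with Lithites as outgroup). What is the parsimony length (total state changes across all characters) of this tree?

7

Map each character onto (Acrooma,((Meroilis,Leptoana),Neoeus)) (rooted by Lithites) and count the minimum state changes it requires (Fitch parsimony):
C1: 1; C2: 2; C3: 1; C4: 1; C5: 2.
Total tree length = 7.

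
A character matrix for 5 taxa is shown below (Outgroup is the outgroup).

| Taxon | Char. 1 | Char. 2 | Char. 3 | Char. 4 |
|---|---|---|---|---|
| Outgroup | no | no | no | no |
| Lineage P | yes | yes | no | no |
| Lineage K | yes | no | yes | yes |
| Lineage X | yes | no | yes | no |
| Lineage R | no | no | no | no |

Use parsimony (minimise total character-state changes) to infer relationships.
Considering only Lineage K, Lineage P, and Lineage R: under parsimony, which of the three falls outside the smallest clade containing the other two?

Lineage R

The outgroup has state 'no' for every character, so 'yes' is the derived state throughout.
Char. 1: derived state 'yes' in Lineage K, Lineage P, and Lineage X only — synapomorphy for {Lineage K, Lineage P, Lineage X}.
Char. 2: derived state 'yes' in Lineage P only — an autapomorphy, so it tells us nothing about relationships among taxa.
Char. 3: derived state 'yes' in Lineage K and Lineage X only — synapomorphy for {Lineage K, Lineage X}.
Char. 4: derived state 'yes' in Lineage K only — an autapomorphy, so it tells us nothing about relationships among taxa.
Most parsimonious ingroup topology: ((Lineage P,(Lineage K,Lineage X)),Lineage R).
Lineage K and Lineage P share a more recent common ancestor with each other than either does with Lineage R, so Lineage R is the least closely related of the three.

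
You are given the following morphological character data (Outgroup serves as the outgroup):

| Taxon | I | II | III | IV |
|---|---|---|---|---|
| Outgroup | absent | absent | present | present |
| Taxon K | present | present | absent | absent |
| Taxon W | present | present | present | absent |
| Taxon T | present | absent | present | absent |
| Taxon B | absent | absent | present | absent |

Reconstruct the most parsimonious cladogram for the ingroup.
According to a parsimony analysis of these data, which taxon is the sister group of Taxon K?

Taxon W

Character polarity is set by the outgroup: the derived state is whichever differs from the outgroup's state, so for III, IV the derived state is 'absent', and for the remaining characters it is 'present'.
Only Taxon K, Taxon T, and Taxon W show the derived state 'present' for I, supporting them as a clade.
II (derived state 'present') is shared by Taxon K and Taxon W — a synapomorphy uniting that clade.
III: derived state 'absent' in Taxon K only — an autapomorphy, so it tells us nothing about relationships among taxa.
All ingroup taxa share the derived state 'absent' for IV; it defines the ingroup but does not resolve relationships within it.
Most parsimonious ingroup topology: (((Taxon K,Taxon W),Taxon T),Taxon B).
Taxon K and Taxon W form a cherry on this tree, so they are sister taxa.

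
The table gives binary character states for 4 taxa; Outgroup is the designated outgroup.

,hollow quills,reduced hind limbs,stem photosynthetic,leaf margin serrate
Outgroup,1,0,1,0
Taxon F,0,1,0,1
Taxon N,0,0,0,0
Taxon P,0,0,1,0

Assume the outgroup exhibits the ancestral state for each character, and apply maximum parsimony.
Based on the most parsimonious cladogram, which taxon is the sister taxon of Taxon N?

Taxon F

Character polarity is set by the outgroup: the derived state is whichever differs from the outgroup's state, so for hollow quills, stem photosynthetic the derived state is '0', and for the remaining characters it is '1'.
hollow quills (derived state '0') is shared by all ingroup taxa — unites the whole ingroup.
reduced hind limbs: derived state '1' in Taxon F only — an autapomorphy, so it tells us nothing about relationships among taxa.
Only Taxon F and Taxon N show the derived state '0' for stem photosynthetic, supporting them as a clade.
leaf margin serrate: derived state '1' in Taxon F only — an autapomorphy, so it tells us nothing about relationships among taxa.
Most parsimonious ingroup topology: ((Taxon F,Taxon N),Taxon P).
Taxon N and Taxon F form a cherry on this tree, so they are sister taxa.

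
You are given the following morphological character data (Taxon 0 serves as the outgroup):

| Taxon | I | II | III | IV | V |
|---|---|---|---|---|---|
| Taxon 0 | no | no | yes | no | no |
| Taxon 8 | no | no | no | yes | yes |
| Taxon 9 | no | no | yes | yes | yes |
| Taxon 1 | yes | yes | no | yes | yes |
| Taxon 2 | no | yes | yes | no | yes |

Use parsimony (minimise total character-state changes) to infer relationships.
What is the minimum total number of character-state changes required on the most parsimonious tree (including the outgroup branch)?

6

Character polarity is set by the outgroup: the derived state is whichever differs from the outgroup's state, so for III the derived state is 'no', and for the remaining characters it is 'yes'.
I: derived state 'yes' in Taxon 1 only — an autapomorphy, so it tells us nothing about relationships among taxa.
II groups Taxon 1 and Taxon 2, which is incompatible with the clades supported by the remaining characters; treating it as convergent (homoplasy) costs fewer steps than any alternative tree.
Only Taxon 1 and Taxon 8 show the derived state 'no' for III, supporting them as a clade.
IV: derived state 'yes' in Taxon 1, Taxon 8, and Taxon 9 only — synapomorphy for {Taxon 1, Taxon 8, Taxon 9}.
All ingroup taxa share the derived state 'yes' for V; it defines the ingroup but does not resolve relationships within it.
Most parsimonious ingroup topology: (((Taxon 8,Taxon 1),Taxon 9),Taxon 2).
Changes per character on this tree: I: 1; II: 2; III: 1; IV: 1; V: 1.
Total = 6.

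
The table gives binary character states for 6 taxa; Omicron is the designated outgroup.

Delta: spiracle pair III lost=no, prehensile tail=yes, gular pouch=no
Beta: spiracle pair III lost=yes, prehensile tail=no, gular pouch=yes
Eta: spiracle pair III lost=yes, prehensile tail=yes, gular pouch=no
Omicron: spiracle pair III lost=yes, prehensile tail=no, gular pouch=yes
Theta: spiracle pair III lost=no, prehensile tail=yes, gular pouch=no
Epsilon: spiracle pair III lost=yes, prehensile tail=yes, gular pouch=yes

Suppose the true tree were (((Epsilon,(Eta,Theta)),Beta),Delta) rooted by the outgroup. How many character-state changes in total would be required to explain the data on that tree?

6

Map each character onto (((Epsilon,(Eta,Theta)),Beta),Delta) (rooted by Omicron) and count the minimum state changes it requires (Fitch parsimony):
spiracle pair III lost: 2; prehensile tail: 2; gular pouch: 2.
Total tree length = 6.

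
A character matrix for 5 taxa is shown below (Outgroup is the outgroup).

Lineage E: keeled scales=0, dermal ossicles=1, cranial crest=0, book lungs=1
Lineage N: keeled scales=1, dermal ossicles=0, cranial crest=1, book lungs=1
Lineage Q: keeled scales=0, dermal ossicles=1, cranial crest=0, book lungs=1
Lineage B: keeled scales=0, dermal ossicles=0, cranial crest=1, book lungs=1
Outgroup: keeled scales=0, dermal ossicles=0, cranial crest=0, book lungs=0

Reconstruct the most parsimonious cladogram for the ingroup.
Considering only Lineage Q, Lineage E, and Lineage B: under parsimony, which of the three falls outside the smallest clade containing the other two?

The outgroup has state '0' for every character, so '1' is the derived state throughout.
keeled scales (derived state '1') is unique to Lineage N (autapomorphy; uninformative for grouping).
dermal ossicles: derived state '1' in Lineage E and Lineage Q only — synapomorphy for {Lineage E, Lineage Q}.
cranial crest (derived state '1') is shared by Lineage B and Lineage N — a synapomorphy uniting that clade.
book lungs (derived state '1') is shared by all ingroup taxa — unites the whole ingroup.
Most parsimonious ingroup topology: ((Lineage E,Lineage Q),(Lineage N,Lineage B)).
Lineage E and Lineage Q share a more recent common ancestor with each other than either does with Lineage B, so Lineage B is the least closely related of the three.

Lineage B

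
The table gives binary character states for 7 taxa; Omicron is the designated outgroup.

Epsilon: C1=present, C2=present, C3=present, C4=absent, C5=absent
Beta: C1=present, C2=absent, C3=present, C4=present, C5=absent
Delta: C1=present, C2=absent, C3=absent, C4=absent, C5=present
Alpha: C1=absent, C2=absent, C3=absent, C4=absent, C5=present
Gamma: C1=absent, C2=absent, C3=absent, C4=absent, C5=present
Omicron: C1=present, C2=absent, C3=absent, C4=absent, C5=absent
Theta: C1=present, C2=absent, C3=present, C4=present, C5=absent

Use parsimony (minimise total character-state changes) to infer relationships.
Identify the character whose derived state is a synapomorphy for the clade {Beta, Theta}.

C4

Character polarity is set by the outgroup: the derived state is whichever differs from the outgroup's state, so for C1 the derived state is 'absent', and for the remaining characters it is 'present'.
C1: derived state 'absent' in Alpha and Gamma only — synapomorphy for {Alpha, Gamma}.
C2 (derived state 'present') is unique to Epsilon (autapomorphy; uninformative for grouping).
Only Beta, Epsilon, and Theta show the derived state 'present' for C3, supporting them as a clade.
Only Beta and Theta show the derived state 'present' for C4, supporting them as a clade.
C5: derived state 'present' in Alpha, Delta, and Gamma only — synapomorphy for {Alpha, Delta, Gamma}.
Most parsimonious ingroup topology: ((Delta,(Gamma,Alpha)),(Epsilon,(Beta,Theta))).
The clade {Beta, Theta} is supported by C4: its derived state 'present' occurs in exactly those taxa and in no other taxon (including the outgroup).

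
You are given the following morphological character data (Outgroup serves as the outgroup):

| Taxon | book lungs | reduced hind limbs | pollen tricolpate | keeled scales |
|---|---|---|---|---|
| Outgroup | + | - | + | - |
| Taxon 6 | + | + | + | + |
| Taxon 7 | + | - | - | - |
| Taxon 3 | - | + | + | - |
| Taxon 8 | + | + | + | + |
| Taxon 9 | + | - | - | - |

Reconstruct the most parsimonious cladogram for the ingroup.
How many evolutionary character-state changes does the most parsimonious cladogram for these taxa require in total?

4

Character polarity is set by the outgroup: the derived state is whichever differs from the outgroup's state, so for book lungs, pollen tricolpate the derived state is '-', and for the remaining characters it is '+'.
book lungs (derived state '-') is unique to Taxon 3 (autapomorphy; uninformative for grouping).
reduced hind limbs: derived state '+' in Taxon 3, Taxon 6, and Taxon 8 only — synapomorphy for {Taxon 3, Taxon 6, Taxon 8}.
pollen tricolpate (derived state '-') is shared by Taxon 7 and Taxon 9 — a synapomorphy uniting that clade.
keeled scales: derived state '+' in Taxon 6 and Taxon 8 only — synapomorphy for {Taxon 6, Taxon 8}.
Most parsimonious ingroup topology: (((Taxon 6,Taxon 8),Taxon 3),(Taxon 7,Taxon 9)).
Changes per character on this tree: book lungs: 1; reduced hind limbs: 1; pollen tricolpate: 1; keeled scales: 1.
Total = 4.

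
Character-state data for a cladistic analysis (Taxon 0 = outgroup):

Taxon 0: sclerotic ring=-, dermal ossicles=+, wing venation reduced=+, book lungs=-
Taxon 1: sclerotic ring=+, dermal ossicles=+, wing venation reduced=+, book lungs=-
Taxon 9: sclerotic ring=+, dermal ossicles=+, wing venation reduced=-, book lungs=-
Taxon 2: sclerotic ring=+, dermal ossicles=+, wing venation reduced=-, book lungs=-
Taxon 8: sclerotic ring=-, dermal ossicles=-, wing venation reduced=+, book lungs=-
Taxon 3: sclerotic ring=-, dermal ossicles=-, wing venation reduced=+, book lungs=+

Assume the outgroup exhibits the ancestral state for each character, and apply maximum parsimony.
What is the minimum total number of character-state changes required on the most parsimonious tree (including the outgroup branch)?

4

Character polarity is set by the outgroup: the derived state is whichever differs from the outgroup's state, so for dermal ossicles, wing venation reduced the derived state is '-', and for the remaining characters it is '+'.
sclerotic ring: derived state '+' in Taxon 1, Taxon 2, and Taxon 9 only — synapomorphy for {Taxon 1, Taxon 2, Taxon 9}.
dermal ossicles (derived state '-') is shared by Taxon 3 and Taxon 8 — a synapomorphy uniting that clade.
wing venation reduced (derived state '-') is shared by Taxon 2 and Taxon 9 — a synapomorphy uniting that clade.
book lungs: derived state '+' in Taxon 3 only — an autapomorphy, so it tells us nothing about relationships among taxa.
Most parsimonious ingroup topology: ((Taxon 1,(Taxon 9,Taxon 2)),(Taxon 8,Taxon 3)).
Changes per character on this tree: sclerotic ring: 1; dermal ossicles: 1; wing venation reduced: 1; book lungs: 1.
Total = 4.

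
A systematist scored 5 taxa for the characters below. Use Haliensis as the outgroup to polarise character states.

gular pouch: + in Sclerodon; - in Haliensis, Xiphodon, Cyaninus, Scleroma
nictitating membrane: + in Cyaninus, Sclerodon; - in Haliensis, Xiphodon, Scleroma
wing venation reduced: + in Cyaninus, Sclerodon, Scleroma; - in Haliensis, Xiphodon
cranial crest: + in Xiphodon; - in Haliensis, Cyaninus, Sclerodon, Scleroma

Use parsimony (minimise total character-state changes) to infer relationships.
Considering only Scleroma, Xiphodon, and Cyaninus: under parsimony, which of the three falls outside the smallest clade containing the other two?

The outgroup has state '-' for every character, so '+' is the derived state throughout.
gular pouch: derived state '+' in Sclerodon only — an autapomorphy, so it tells us nothing about relationships among taxa.
Only Cyaninus and Sclerodon show the derived state '+' for nictitating membrane, supporting them as a clade.
Only Cyaninus, Sclerodon, and Scleroma show the derived state '+' for wing venation reduced, supporting them as a clade.
cranial crest (derived state '+') is unique to Xiphodon (autapomorphy; uninformative for grouping).
Most parsimonious ingroup topology: (Xiphodon,((Cyaninus,Sclerodon),Scleroma)).
Scleroma and Cyaninus share a more recent common ancestor with each other than either does with Xiphodon, so Xiphodon is the least closely related of the three.

Xiphodon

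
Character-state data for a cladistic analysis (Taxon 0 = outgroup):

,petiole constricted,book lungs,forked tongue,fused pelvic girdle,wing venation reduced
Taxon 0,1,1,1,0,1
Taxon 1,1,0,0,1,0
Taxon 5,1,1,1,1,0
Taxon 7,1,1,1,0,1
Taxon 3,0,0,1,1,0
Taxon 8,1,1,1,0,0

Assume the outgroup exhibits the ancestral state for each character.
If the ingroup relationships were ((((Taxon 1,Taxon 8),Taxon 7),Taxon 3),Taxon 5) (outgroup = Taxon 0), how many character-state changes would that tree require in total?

9

Map each character onto ((((Taxon 1,Taxon 8),Taxon 7),Taxon 3),Taxon 5) (rooted by Taxon 0) and count the minimum state changes it requires (Fitch parsimony):
petiole constricted: 1; book lungs: 2; forked tongue: 1; fused pelvic girdle: 3; wing venation reduced: 2.
Total tree length = 9.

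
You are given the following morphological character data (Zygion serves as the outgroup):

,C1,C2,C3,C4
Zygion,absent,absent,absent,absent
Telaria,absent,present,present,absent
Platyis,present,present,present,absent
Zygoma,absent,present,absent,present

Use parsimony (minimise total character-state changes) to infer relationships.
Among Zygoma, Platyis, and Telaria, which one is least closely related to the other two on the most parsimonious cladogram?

Zygoma

The outgroup has state 'absent' for every character, so 'present' is the derived state throughout.
C1: derived state 'present' in Platyis only — an autapomorphy, so it tells us nothing about relationships among taxa.
C2 (derived state 'present') is shared by all ingroup taxa — unites the whole ingroup.
C3 (derived state 'present') is shared by Platyis and Telaria — a synapomorphy uniting that clade.
C4: derived state 'present' in Zygoma only — an autapomorphy, so it tells us nothing about relationships among taxa.
Most parsimonious ingroup topology: ((Telaria,Platyis),Zygoma).
Telaria and Platyis share a more recent common ancestor with each other than either does with Zygoma, so Zygoma is the least closely related of the three.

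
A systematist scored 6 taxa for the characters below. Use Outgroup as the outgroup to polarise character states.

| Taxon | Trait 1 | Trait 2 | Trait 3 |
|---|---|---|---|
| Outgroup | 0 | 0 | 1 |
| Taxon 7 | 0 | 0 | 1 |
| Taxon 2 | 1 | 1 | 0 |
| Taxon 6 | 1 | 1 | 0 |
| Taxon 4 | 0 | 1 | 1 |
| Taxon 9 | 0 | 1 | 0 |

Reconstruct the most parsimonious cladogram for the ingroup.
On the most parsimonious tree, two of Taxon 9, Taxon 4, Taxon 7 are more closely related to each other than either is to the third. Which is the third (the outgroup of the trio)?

Taxon 7

Character polarity is set by the outgroup: the derived state is whichever differs from the outgroup's state, so for Trait 3 the derived state is '0', and for the remaining characters it is '1'.
Only Taxon 2 and Taxon 6 show the derived state '1' for Trait 1, supporting them as a clade.
Trait 2: derived state '1' in Taxon 2, Taxon 4, Taxon 6, and Taxon 9 only — synapomorphy for {Taxon 2, Taxon 4, Taxon 6, Taxon 9}.
Trait 3: derived state '0' in Taxon 2, Taxon 6, and Taxon 9 only — synapomorphy for {Taxon 2, Taxon 6, Taxon 9}.
Most parsimonious ingroup topology: (Taxon 7,(((Taxon 2,Taxon 6),Taxon 9),Taxon 4)).
Taxon 9 and Taxon 4 share a more recent common ancestor with each other than either does with Taxon 7, so Taxon 7 is the least closely related of the three.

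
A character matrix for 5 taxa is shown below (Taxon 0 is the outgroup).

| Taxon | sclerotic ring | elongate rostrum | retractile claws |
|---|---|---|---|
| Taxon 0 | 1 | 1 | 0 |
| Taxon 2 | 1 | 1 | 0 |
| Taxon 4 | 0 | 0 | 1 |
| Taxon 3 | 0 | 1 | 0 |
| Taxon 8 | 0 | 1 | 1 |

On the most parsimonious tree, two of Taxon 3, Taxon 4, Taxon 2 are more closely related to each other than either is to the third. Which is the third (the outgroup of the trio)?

Taxon 2

Character polarity is set by the outgroup: the derived state is whichever differs from the outgroup's state, so for sclerotic ring, elongate rostrum the derived state is '0', and for the remaining characters it is '1'.
Only Taxon 3, Taxon 4, and Taxon 8 show the derived state '0' for sclerotic ring, supporting them as a clade.
elongate rostrum: derived state '0' in Taxon 4 only — an autapomorphy, so it tells us nothing about relationships among taxa.
retractile claws (derived state '1') is shared by Taxon 4 and Taxon 8 — a synapomorphy uniting that clade.
Most parsimonious ingroup topology: (Taxon 2,((Taxon 4,Taxon 8),Taxon 3)).
Taxon 4 and Taxon 3 share a more recent common ancestor with each other than either does with Taxon 2, so Taxon 2 is the least closely related of the three.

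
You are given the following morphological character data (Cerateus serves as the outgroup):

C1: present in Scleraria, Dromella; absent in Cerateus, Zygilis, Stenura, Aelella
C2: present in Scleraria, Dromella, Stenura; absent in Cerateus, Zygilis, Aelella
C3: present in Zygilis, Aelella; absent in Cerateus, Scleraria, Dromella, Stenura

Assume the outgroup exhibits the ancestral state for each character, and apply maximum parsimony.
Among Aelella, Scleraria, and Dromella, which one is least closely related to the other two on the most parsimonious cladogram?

The outgroup has state 'absent' for every character, so 'present' is the derived state throughout.
C1 (derived state 'present') is shared by Dromella and Scleraria — a synapomorphy uniting that clade.
Only Dromella, Scleraria, and Stenura show the derived state 'present' for C2, supporting them as a clade.
C3 (derived state 'present') is shared by Aelella and Zygilis — a synapomorphy uniting that clade.
Most parsimonious ingroup topology: (((Scleraria,Dromella),Stenura),(Zygilis,Aelella)).
Dromella and Scleraria share a more recent common ancestor with each other than either does with Aelella, so Aelella is the least closely related of the three.

Aelella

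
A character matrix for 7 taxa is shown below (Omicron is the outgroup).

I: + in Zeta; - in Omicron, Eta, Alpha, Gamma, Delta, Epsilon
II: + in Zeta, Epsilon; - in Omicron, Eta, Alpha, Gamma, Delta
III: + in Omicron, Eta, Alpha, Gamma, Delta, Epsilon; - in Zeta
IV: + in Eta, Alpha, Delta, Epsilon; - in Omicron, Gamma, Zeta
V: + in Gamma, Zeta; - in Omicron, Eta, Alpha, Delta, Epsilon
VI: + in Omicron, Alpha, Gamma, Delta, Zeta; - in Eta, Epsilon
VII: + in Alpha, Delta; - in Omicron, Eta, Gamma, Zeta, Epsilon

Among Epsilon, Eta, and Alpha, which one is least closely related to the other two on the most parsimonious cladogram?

Character polarity is set by the outgroup: the derived state is whichever differs from the outgroup's state, so for III, VI the derived state is '-', and for the remaining characters it is '+'.
I: derived state '+' in Zeta only — an autapomorphy, so it tells us nothing about relationships among taxa.
II groups Epsilon and Zeta, which is incompatible with the clades supported by the remaining characters; treating it as convergent (homoplasy) costs fewer steps than any alternative tree.
III (derived state '-') is unique to Zeta (autapomorphy; uninformative for grouping).
IV: derived state '+' in Alpha, Delta, Epsilon, and Eta only — synapomorphy for {Alpha, Delta, Epsilon, Eta}.
V: derived state '+' in Gamma and Zeta only — synapomorphy for {Gamma, Zeta}.
Only Epsilon and Eta show the derived state '-' for VI, supporting them as a clade.
VII (derived state '+') is shared by Alpha and Delta — a synapomorphy uniting that clade.
Most parsimonious ingroup topology: (((Eta,Epsilon),(Alpha,Delta)),(Gamma,Zeta)).
Epsilon and Eta share a more recent common ancestor with each other than either does with Alpha, so Alpha is the least closely related of the three.

Alpha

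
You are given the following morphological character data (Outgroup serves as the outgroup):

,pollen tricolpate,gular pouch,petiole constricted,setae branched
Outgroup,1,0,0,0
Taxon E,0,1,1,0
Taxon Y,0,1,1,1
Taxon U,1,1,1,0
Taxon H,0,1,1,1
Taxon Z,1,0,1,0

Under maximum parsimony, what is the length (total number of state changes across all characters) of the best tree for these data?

4

Character polarity is set by the outgroup: the derived state is whichever differs from the outgroup's state, so for pollen tricolpate the derived state is '0', and for the remaining characters it is '1'.
pollen tricolpate: derived state '0' in Taxon E, Taxon H, and Taxon Y only — synapomorphy for {Taxon E, Taxon H, Taxon Y}.
gular pouch: derived state '1' in Taxon E, Taxon H, Taxon U, and Taxon Y only — synapomorphy for {Taxon E, Taxon H, Taxon U, Taxon Y}.
All ingroup taxa share the derived state '1' for petiole constricted; it defines the ingroup but does not resolve relationships within it.
Only Taxon H and Taxon Y show the derived state '1' for setae branched, supporting them as a clade.
Most parsimonious ingroup topology: (((Taxon E,(Taxon Y,Taxon H)),Taxon U),Taxon Z).
Changes per character on this tree: pollen tricolpate: 1; gular pouch: 1; petiole constricted: 1; setae branched: 1.
Total = 4.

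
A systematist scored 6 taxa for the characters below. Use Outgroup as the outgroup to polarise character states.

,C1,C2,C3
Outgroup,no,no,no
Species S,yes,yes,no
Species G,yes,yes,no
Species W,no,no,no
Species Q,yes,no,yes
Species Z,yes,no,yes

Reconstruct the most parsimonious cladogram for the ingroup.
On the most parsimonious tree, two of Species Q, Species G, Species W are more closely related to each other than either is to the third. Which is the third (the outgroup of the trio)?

Species W

The outgroup has state 'no' for every character, so 'yes' is the derived state throughout.
C1: derived state 'yes' in Species G, Species Q, Species S, and Species Z only — synapomorphy for {Species G, Species Q, Species S, Species Z}.
C2 (derived state 'yes') is shared by Species G and Species S — a synapomorphy uniting that clade.
Only Species Q and Species Z show the derived state 'yes' for C3, supporting them as a clade.
Most parsimonious ingroup topology: (((Species S,Species G),(Species Q,Species Z)),Species W).
Species G and Species Q share a more recent common ancestor with each other than either does with Species W, so Species W is the least closely related of the three.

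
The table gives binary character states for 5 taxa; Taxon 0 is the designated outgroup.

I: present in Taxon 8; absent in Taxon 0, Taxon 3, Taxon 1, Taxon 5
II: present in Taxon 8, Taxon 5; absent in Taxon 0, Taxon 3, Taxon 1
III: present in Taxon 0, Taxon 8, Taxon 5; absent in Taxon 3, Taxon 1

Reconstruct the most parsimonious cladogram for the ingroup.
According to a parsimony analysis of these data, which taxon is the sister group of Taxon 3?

Character polarity is set by the outgroup: the derived state is whichever differs from the outgroup's state, so for III the derived state is 'absent', and for the remaining characters it is 'present'.
I (derived state 'present') is unique to Taxon 8 (autapomorphy; uninformative for grouping).
II: derived state 'present' in Taxon 5 and Taxon 8 only — synapomorphy for {Taxon 5, Taxon 8}.
Only Taxon 1 and Taxon 3 show the derived state 'absent' for III, supporting them as a clade.
Most parsimonious ingroup topology: ((Taxon 3,Taxon 1),(Taxon 8,Taxon 5)).
Taxon 3 and Taxon 1 form a cherry on this tree, so they are sister taxa.

Taxon 1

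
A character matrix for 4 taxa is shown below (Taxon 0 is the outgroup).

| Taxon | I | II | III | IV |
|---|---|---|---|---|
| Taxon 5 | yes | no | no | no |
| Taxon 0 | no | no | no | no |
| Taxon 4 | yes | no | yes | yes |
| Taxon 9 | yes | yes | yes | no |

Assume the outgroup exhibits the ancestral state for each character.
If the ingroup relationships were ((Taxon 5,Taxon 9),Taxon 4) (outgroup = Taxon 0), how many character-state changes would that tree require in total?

Map each character onto ((Taxon 5,Taxon 9),Taxon 4) (rooted by Taxon 0) and count the minimum state changes it requires (Fitch parsimony):
I: 1; II: 1; III: 2; IV: 1.
Total tree length = 5.

5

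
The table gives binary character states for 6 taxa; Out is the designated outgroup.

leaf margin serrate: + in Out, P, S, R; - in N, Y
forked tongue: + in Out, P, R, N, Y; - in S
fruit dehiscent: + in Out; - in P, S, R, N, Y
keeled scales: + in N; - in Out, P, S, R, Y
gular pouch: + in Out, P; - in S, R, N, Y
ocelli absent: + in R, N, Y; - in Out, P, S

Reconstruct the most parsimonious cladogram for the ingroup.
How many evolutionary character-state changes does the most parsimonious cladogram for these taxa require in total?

Character polarity is set by the outgroup: the derived state is whichever differs from the outgroup's state, so for leaf margin serrate, forked tongue, fruit dehiscent, gular pouch the derived state is '-', and for the remaining characters it is '+'.
leaf margin serrate (derived state '-') is shared by N and Y — a synapomorphy uniting that clade.
forked tongue: derived state '-' in S only — an autapomorphy, so it tells us nothing about relationships among taxa.
fruit dehiscent (derived state '-') is shared by all ingroup taxa — unites the whole ingroup.
keeled scales (derived state '+') is unique to N (autapomorphy; uninformative for grouping).
gular pouch: derived state '-' in N, R, S, and Y only — synapomorphy for {N, R, S, Y}.
Only N, R, and Y show the derived state '+' for ocelli absent, supporting them as a clade.
Most parsimonious ingroup topology: (P,(S,(R,(N,Y)))).
Changes per character on this tree: leaf margin serrate: 1; forked tongue: 1; fruit dehiscent: 1; keeled scales: 1; gular pouch: 1; ocelli absent: 1.
Total = 6.

6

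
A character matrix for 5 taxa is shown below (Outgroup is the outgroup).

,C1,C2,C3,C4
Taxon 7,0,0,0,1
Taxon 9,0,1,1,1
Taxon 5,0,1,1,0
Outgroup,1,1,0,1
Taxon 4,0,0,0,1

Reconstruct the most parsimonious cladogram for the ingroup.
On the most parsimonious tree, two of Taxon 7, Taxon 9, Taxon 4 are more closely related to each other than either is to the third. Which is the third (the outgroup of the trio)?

Character polarity is set by the outgroup: the derived state is whichever differs from the outgroup's state, so for C1, C2, C4 the derived state is '0', and for the remaining characters it is '1'.
C1 (derived state '0') is shared by all ingroup taxa — unites the whole ingroup.
Only Taxon 4 and Taxon 7 show the derived state '0' for C2, supporting them as a clade.
Only Taxon 5 and Taxon 9 show the derived state '1' for C3, supporting them as a clade.
C4 (derived state '0') is unique to Taxon 5 (autapomorphy; uninformative for grouping).
Most parsimonious ingroup topology: ((Taxon 9,Taxon 5),(Taxon 7,Taxon 4)).
Taxon 4 and Taxon 7 share a more recent common ancestor with each other than either does with Taxon 9, so Taxon 9 is the least closely related of the three.

Taxon 9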